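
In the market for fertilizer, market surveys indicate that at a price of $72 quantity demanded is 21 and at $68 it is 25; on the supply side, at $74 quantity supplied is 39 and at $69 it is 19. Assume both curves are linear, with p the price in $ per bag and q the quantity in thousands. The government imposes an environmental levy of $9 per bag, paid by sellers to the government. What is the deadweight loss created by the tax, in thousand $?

Deadweight loss = $32.4 thousand.

Demand slope: (25 − 21)/(68 − 72) = -1, so qd = 93 − p.
Supply slope: (19 − 39)/(69 − 74) = 4, so qs = 4p − 257.
Before the tax: set 93 − p = 4p − 257 → p* = $70, q* = 23.
With the tax collected from sellers, supply shifts: qs = 4(p − 9) − 257.
New equilibrium: consumers pay $77.2, sellers receive $68.2, q = 15.8. (Wedge: pb − ps = 9.)
Quantity falls by |ΔQ| = |23 − 15.8| = 7.2.
DWL = ½ · t · |ΔQ| = ½ · 9 · 7.2 = $32.4.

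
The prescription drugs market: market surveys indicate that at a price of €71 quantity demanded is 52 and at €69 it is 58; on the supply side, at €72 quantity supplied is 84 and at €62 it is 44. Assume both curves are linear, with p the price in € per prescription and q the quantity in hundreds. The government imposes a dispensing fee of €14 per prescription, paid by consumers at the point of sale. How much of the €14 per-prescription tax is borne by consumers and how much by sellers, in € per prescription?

Demand slope: (58 − 52)/(69 − 71) = -3, so qd = 265 − 3p.
Supply slope: (44 − 84)/(62 − 72) = 4, so qs = 4p − 204.
Without the tax, 265 − 3p = 4p − 204 gives 7p = 469, so p* = €67 and q* = 64.
With the tax collected from consumers, demand (in seller-price terms) shifts: qd = 265 − 3(p + 14).
New equilibrium: consumers pay €75, sellers receive €61, q = 40. (Wedge: pb − ps = 14.)
Burden on consumers: €8; on sellers: €6. (They sum to €14.)

Consumers bear €8 per prescription; sellers bear €6 per prescription.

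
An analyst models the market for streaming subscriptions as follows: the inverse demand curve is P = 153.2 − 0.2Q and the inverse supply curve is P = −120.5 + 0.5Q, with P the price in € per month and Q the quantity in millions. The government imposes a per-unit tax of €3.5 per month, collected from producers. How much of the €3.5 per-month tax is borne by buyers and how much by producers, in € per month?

Buyers bear €1 per month; producers bear €2.5 per month.

Inverting to Q(P) form: Qd = 766 − 5P; Qs = 2P + 241.
Without the tax, 766 − 5P = 2P + 241 gives 7P = 525, so P* = €75 and Q* = 391.
With the tax collected from producers, supply shifts: Qs = 2(P − 3.5) + 241.
Solving gives Q = 386 with buyers paying €76 and producers receiving €72.5 (the €3.5 wedge).
Burden on buyers: €1; on producers: €2.5. (They sum to €3.5.)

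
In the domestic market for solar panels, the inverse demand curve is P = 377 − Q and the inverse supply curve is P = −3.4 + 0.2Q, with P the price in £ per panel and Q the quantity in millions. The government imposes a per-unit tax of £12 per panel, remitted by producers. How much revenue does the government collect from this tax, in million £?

Tax revenue = £3684 million.

Rewrite in direct form: Qd = 377 − P and Qs = 5P + 17.
Without the tax, 377 − P = 5P + 17 gives 6P = 360, so P* = £60 and Q* = 317.
With the tax collected from producers, supply shifts: Qs = 5(P − 12) + 17.
New equilibrium: consumers pay £70, producers receive £58, Q = 307. (Wedge: Pb − Ps = 12.)
Revenue = t · Q = 12 · 307 = £3684.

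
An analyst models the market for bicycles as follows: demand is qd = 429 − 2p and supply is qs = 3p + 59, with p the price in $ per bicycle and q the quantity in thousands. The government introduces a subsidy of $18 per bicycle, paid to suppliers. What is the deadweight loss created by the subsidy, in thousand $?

Before the subsidy: set 429 − 2p = 3p + 59 → p* = $74, q* = 281.
With a per-unit subsidy paid to suppliers, each receives p + 18 per unit sold, so supply becomes qs = 3(p + 18) + 59.
Solving gives q = 302.6 with buyers paying $63.2 and suppliers receiving $81.2 (the $18 wedge).
Quantity rises by |ΔQ| = |281 − 302.6| = 21.6.
DWL = ½ · t · |ΔQ| = ½ · 18 · 21.6 = $194.4.

Deadweight loss = $194.4 thousand.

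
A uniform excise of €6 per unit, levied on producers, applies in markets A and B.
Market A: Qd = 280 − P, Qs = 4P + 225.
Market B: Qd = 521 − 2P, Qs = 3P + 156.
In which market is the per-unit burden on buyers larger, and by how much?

Market A, by €1.2.

Market A: pre-tax P* = €11, Q* = 269; post-tax Q = 264.2; per-unit burden on buyers = €4.8.
Market B: pre-tax P* = €73, Q* = 375; post-tax Q = 367.8; per-unit burden on buyers = €3.6.
Difference: €4.8 vs €3.6 → market A is larger by €1.2.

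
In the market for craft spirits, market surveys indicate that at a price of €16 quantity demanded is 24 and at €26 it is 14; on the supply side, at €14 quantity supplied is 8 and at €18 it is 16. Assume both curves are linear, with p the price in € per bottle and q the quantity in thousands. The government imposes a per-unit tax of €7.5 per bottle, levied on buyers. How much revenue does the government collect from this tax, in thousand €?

Demand slope: (14 − 24)/(26 − 16) = -1, so qd = 40 − p.
Supply slope: (16 − 8)/(18 − 14) = 2, so qs = 2p − 20.
Without the tax, 40 − p = 2p − 20 gives 3p = 60, so p* = €20 and q* = 20.
With the tax collected from buyers, demand (in seller-price terms) shifts: qd = 40 − (p + 7.5).
New equilibrium: buyers pay €25, suppliers receive €17.5, q = 15. (Wedge: pb − ps = 7.5.)
Revenue = t · Q = 7.5 · 15 = €112.5.

Tax revenue = €112.5 thousand.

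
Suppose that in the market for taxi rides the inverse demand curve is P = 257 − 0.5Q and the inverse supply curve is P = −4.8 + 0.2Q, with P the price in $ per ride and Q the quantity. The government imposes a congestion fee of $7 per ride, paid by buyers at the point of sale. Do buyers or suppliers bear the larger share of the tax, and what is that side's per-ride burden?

Buyers bear the larger share: $5 per ride.

Inverting to Q(P) form: Qd = 514 − 2P; Qs = 5P + 24.
Before the tax: set 514 − 2P = 5P + 24 → P* = $70, Q* = 374.
With the tax collected from buyers, demand (in seller-price terms) shifts: Qd = 514 − 2(P + 7).
Solving gives Q = 364 with buyers paying $75 and suppliers receiving $68 (the $7 wedge).
Per-ride burden: buyers $5, suppliers $2.
Buyers take the larger share because demand is less price-elastic here (demand slope 2 vs supply slope 5).
The less price-elastic side of the market bears the larger share of a per-unit tax.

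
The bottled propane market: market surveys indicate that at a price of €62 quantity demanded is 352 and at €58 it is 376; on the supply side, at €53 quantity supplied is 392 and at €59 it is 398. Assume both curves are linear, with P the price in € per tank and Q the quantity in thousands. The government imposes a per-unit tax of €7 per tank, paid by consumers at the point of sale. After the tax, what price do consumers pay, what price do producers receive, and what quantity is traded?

Consumers pay €56; producers receive €49; quantity = 388.

Demand slope: (376 − 352)/(58 − 62) = -6, so Qd = 724 − 6P.
Supply slope: (398 − 392)/(59 − 53) = 1, so Qs = P + 339.
Without the tax, 724 − 6P = P + 339 gives 7P = 385, so P* = €55 and Q* = 394.
With the tax collected from consumers, demand (in seller-price terms) shifts: Qd = 724 − 6(P + 7).
Solving gives Q = 388 with consumers paying €56 and producers receiving €49 (the €7 wedge).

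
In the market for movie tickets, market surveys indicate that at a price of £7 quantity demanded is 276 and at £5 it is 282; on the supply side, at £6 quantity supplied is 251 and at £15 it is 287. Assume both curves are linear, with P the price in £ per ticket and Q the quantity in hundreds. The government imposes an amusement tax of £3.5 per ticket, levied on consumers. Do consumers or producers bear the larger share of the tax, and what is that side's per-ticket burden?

Demand slope: (282 − 276)/(5 − 7) = -3, so Qd = 297 − 3P.
Supply slope: (287 − 251)/(15 − 6) = 4, so Qs = 4P + 227.
Without the tax, 297 − 3P = 4P + 227 gives 7P = 70, so P* = £10 and Q* = 267.
With the tax collected from consumers, demand (in seller-price terms) shifts: Qd = 297 − 3(P + 3.5).
Solving gives Q = 261 with consumers paying £12 and producers receiving £8.5 (the £3.5 wedge).
Per-ticket burden: consumers £2, producers £1.5.
Consumers take the larger share because demand is less price-elastic here (demand slope 3 vs supply slope 4).

Consumers bear the larger share: £2 per ticket.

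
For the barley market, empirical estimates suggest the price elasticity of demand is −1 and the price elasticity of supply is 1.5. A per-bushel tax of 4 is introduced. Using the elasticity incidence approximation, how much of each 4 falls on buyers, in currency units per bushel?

Buyers bear ≈ 2.4 per bushel.

Incidence ratio: buyers' share ≈ εs / (εs + |εd|) = 1.5 / (1.5 + 1) = 0.6.
So buyers bear ≈ 0.6 × 4 = 2.4; producers bear 1.6.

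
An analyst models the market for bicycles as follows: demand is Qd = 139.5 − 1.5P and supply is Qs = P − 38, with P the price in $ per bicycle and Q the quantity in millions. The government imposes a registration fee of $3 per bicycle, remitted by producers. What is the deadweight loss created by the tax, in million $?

Deadweight loss = $2.7 million.

Before the tax: set 139.5 − 1.5P = P − 38 → P* = $71, Q* = 33.
With the tax collected from producers, supply shifts: Qs = (P − 3) − 38.
Solving gives Q = 31.2 with buyers paying $72.2 and producers receiving $69.2 (the $3 wedge).
Quantity falls by |ΔQ| = |33 − 31.2| = 1.8.
DWL = ½ · t · |ΔQ| = ½ · 3 · 1.8 = $2.7.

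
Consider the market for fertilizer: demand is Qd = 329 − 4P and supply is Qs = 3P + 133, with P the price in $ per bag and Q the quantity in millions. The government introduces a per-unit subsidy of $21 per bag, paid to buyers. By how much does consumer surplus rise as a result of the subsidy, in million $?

Before the subsidy: set 329 − 4P = 3P + 133 → P* = $28, Q* = 217.
With a per-unit subsidy paid to buyers, each effectively pays P − 21, so demand becomes Qd = 329 − 4(P − 21).
New equilibrium: buyers pay $19, suppliers receive $40, Q = 253. (Wedge: Pb − Ps = −21.)
ΔCS is the trapezoid between Q = 253 and Q = 217 of height $9: ½ · (217 + 253) · 9 = $2115.

Consumer surplus rises by $2115 million.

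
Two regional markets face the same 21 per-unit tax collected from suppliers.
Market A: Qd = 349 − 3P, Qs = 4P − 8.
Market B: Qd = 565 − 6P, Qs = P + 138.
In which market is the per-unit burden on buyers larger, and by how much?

Market A, by 9.

Market A: pre-tax P* = 51, Q* = 196; post-tax Q = 160; per-unit burden on buyers = 12.
Market B: pre-tax P* = 61, Q* = 199; post-tax Q = 181; per-unit burden on buyers = 3.
Difference: 12 vs 3 → market A is larger by 9.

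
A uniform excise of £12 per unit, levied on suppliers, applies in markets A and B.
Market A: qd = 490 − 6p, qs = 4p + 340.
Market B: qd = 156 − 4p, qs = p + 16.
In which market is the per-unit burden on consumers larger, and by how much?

Market A: pre-tax p* = £15, q* = 400; post-tax q = 371.2; per-unit burden on consumers = £4.8.
Market B: pre-tax p* = £28, q* = 44; post-tax q = 34.4; per-unit burden on consumers = £2.4.
Difference: £4.8 vs £2.4 → market A is larger by £2.4.

Market A, by £2.4.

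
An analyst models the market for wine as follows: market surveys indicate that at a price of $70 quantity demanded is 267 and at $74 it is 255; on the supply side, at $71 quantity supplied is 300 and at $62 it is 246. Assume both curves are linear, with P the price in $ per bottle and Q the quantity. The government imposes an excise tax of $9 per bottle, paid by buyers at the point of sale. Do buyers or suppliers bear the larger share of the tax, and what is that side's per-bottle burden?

Demand slope: (255 − 267)/(74 − 70) = -3, so Qd = 477 − 3P.
Supply slope: (246 − 300)/(62 − 71) = 6, so Qs = 6P − 126.
Without the tax, 477 − 3P = 6P − 126 gives 9P = 603, so P* = $67 and Q* = 276.
With the tax collected from buyers, demand (in seller-price terms) shifts: Qd = 477 − 3(P + 9).
Solving gives Q = 258 with buyers paying $73 and suppliers receiving $64 (the $9 wedge).
Per-bottle burden: buyers $6, suppliers $3.
Buyers take the larger share because demand is less price-elastic here (demand slope 3 vs supply slope 6).

Buyers bear the larger share: $6 per bottle.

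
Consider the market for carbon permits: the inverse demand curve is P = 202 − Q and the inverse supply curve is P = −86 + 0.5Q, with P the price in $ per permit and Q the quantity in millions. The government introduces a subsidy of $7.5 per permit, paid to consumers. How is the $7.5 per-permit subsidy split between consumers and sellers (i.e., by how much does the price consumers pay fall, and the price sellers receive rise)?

Consumers gain $5 per permit; sellers gain $2.5 per permit.

Rewrite in direct form: Qd = 202 − P and Qs = 2P + 172.
Without the subsidy, 202 − P = 2P + 172 gives 3P = 30, so P* = $10 and Q* = 192.
With a per-unit subsidy paid to consumers, each effectively pays P − 7.5, so demand becomes Qd = 202 − (P − 7.5).
Solving gives Q = 197 with consumers paying $5 and sellers receiving $12.5 (the $7.5 wedge).
Gain to consumers: $5; to sellers: $2.5. (They sum to $7.5.)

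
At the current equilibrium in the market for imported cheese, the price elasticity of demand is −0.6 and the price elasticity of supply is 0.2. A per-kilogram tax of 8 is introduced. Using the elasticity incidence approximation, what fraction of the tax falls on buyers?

Buyers' share ≈ 0.25.

Incidence ratio: buyers' share ≈ εs / (εs + |εd|) = 0.2 / (0.2 + 0.6) = 0.25.
Supply is the less elastic side, so buyers bear the smaller share.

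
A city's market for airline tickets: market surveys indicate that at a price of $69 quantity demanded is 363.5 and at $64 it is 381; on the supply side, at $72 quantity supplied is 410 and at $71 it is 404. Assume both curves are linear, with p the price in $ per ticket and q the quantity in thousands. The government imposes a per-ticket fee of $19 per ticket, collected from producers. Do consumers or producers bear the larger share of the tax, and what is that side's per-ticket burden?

Consumers bear the larger share: $12 per ticket.

Demand slope: (381 − 363.5)/(64 − 69) = -3.5, so qd = 605 − 3.5p.
Supply slope: (404 − 410)/(71 − 72) = 6, so qs = 6p − 22.
Without the tax, 605 − 3.5p = 6p − 22 gives 9.5p = 627, so p* = $66 and q* = 374.
With the tax collected from producers, supply shifts: qs = 6(p − 19) − 22.
Solving gives q = 332 with consumers paying $78 and producers receiving $59 (the $19 wedge).
Per-ticket burden: consumers $12, producers $7.
Consumers take the larger share because demand is less price-elastic here (demand slope 3.5 vs supply slope 6).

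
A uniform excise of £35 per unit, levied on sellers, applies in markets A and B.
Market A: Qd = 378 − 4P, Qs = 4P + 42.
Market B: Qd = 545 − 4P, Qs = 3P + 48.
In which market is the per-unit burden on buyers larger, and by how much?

Market A: pre-tax P* = £42, Q* = 210; post-tax Q = 140; per-unit burden on buyers = £17.5.
Market B: pre-tax P* = £71, Q* = 261; post-tax Q = 201; per-unit burden on buyers = £15.
Difference: £17.5 vs £15 → market A is larger by £2.5.

Market A, by £2.5.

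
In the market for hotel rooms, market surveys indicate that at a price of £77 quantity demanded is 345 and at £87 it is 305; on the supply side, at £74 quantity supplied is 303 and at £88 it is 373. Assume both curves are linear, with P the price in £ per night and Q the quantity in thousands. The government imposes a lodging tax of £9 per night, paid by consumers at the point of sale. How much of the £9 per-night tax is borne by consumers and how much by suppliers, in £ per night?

Consumers bear £5 per night; suppliers bear £4 per night.

Demand slope: (305 − 345)/(87 − 77) = -4, so Qd = 653 − 4P.
Supply slope: (373 − 303)/(88 − 74) = 5, so Qs = 5P − 67.
Before the tax: set 653 − 4P = 5P − 67 → P* = £80, Q* = 333.
With the tax collected from consumers, demand (in seller-price terms) shifts: Qd = 653 − 4(P + 9).
New equilibrium: consumers pay £85, suppliers receive £76, Q = 313. (Wedge: Pb − Ps = 9.)
Burden on consumers: £5; on suppliers: £4. (They sum to £9.)
The less price-elastic side of the market bears the larger share of a per-unit tax.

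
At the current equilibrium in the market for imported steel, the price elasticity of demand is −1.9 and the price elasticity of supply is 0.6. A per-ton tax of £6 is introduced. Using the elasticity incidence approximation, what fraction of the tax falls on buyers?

Buyers' share ≈ 0.24.

Incidence ratio: buyers' share ≈ εs / (εs + |εd|) = 0.6 / (0.6 + 1.9) = 0.24.
Supply is the less elastic side, so buyers bear the smaller share.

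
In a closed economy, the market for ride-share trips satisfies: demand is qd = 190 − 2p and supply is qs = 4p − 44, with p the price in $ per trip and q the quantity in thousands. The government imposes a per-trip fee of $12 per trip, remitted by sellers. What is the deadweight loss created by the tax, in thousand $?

Deadweight loss = $96 thousand.

Before the tax: set 190 − 2p = 4p − 44 → p* = $39, q* = 112.
With the tax collected from sellers, supply shifts: qs = 4(p − 12) − 44.
New equilibrium: buyers pay $47, sellers receive $35, q = 96. (Wedge: pb − ps = 12.)
Quantity falls by |ΔQ| = |112 − 96| = 16.
DWL = ½ · t · |ΔQ| = ½ · 12 · 16 = $96.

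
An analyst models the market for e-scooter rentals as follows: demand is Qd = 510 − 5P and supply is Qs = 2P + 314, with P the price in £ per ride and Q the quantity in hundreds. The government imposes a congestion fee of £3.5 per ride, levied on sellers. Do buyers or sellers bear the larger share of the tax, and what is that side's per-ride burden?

Sellers bear the larger share: £2.5 per ride.

Before the tax: set 510 − 5P = 2P + 314 → P* = £28, Q* = 370.
With the tax collected from sellers, supply shifts: Qs = 2(P − 3.5) + 314.
New equilibrium: buyers pay £29, sellers receive £25.5, Q = 365. (Wedge: Pb − Ps = 3.5.)
Per-ride burden: buyers £1, sellers £2.5.
Sellers take the larger share because supply is less price-elastic here (demand slope 5 vs supply slope 2).
The less price-elastic side of the market bears the larger share of a per-unit tax.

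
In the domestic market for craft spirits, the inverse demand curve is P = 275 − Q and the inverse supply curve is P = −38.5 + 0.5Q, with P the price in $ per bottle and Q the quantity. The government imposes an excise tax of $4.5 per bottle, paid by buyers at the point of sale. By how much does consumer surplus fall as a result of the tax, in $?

Rewrite in direct form: Qd = 275 − P and Qs = 2P + 77.
Before the tax: set 275 − P = 2P + 77 → P* = $66, Q* = 209.
With the tax collected from buyers, demand (in seller-price terms) shifts: Qd = 275 − (P + 4.5).
New equilibrium: buyers pay $69, sellers receive $64.5, Q = 206. (Wedge: Pb − Ps = 4.5.)
ΔCS is the trapezoid between Q = 206 and Q = 209 of height $3: ½ · (209 + 206) · 3 = $622.5.

Consumer surplus falls by $622.5.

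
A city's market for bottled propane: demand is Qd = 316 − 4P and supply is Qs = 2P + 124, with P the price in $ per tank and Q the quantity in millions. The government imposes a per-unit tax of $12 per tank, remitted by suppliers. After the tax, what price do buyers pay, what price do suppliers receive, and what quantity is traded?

Buyers pay $36; suppliers receive $24; quantity = 172.

Without the tax, 316 − 4P = 2P + 124 gives 6P = 192, so P* = $32 and Q* = 188.
With the tax collected from suppliers, supply shifts: Qs = 2(P − 12) + 124.
Solving gives Q = 172 with buyers paying $36 and suppliers receiving $24 (the $12 wedge).
The less price-elastic side of the market bears the larger share of a per-unit tax.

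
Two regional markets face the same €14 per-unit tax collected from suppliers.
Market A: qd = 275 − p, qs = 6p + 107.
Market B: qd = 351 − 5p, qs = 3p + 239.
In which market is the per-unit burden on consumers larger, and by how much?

Market A, by €6.75.

Market A: pre-tax p* = €24, q* = 251; post-tax q = 239; per-unit burden on consumers = €12.
Market B: pre-tax p* = €14, q* = 281; post-tax q = 254.75; per-unit burden on consumers = €5.25.
Difference: €12 vs €5.25 → market A is larger by €6.75.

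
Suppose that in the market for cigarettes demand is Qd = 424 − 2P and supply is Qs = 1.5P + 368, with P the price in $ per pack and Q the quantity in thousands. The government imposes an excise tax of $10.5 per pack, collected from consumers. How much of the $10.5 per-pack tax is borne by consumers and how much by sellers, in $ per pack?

Consumers bear $4.5 per pack; sellers bear $6 per pack.

Before the tax: set 424 − 2P = 1.5P + 368 → P* = $16, Q* = 392.
With the tax collected from consumers, demand (in seller-price terms) shifts: Qd = 424 − 2(P + 10.5).
Solving gives Q = 383 with consumers paying $20.5 and sellers receiving $10 (the $10.5 wedge).
Burden on consumers: $4.5; on sellers: $6. (They sum to $10.5.)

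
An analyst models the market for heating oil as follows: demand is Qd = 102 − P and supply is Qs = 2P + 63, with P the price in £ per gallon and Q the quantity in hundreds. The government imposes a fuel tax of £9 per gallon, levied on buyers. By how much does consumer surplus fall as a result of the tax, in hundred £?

Without the tax, 102 − P = 2P + 63 gives 3P = 39, so P* = £13 and Q* = 89.
With the tax collected from buyers, demand (in seller-price terms) shifts: Qd = 102 − (P + 9).
Solving gives Q = 83 with buyers paying £19 and producers receiving £10 (the £9 wedge).
ΔCS is the trapezoid between Q = 83 and Q = 89 of height £6: ½ · (89 + 83) · 6 = £516.

Consumer surplus falls by £516 hundred.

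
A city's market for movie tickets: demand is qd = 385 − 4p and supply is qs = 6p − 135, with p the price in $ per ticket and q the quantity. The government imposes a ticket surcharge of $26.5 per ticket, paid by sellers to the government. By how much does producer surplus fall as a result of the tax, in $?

Producer surplus falls by $1539.12.

Before the tax: set 385 − 4p = 6p − 135 → p* = $52, q* = 177.
With the tax collected from sellers, supply shifts: qs = 6(p − 26.5) − 135.
New equilibrium: buyers pay $67.9, sellers receive $41.4, q = 113.4. (Wedge: pb − ps = 26.5.)
ΔPS is the trapezoid between Q = 113.4 and Q = 177 of height $10.6: ½ · (177 + 113.4) · 10.6 = $1539.12.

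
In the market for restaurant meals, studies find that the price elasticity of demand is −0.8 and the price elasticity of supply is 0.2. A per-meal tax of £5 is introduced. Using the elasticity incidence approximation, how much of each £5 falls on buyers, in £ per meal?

Incidence ratio: buyers' share ≈ εs / (εs + |εd|) = 0.2 / (0.2 + 0.8) = 0.2.
So buyers bear ≈ 0.2 × £5 = £1; suppliers bear £4.

Buyers bear ≈ £1 per meal.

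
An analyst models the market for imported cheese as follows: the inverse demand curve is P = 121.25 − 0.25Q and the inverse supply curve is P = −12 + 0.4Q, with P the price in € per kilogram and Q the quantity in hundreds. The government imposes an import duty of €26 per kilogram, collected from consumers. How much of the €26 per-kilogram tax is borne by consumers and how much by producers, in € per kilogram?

Consumers bear €10 per kilogram; producers bear €16 per kilogram.

Rewrite in direct form: Qd = 485 − 4P and Qs = 2.5P + 30.
Without the tax, 485 − 4P = 2.5P + 30 gives 6.5P = 455, so P* = €70 and Q* = 205.
With the tax collected from consumers, demand (in seller-price terms) shifts: Qd = 485 − 4(P + 26).
Solving gives Q = 165 with consumers paying €80 and producers receiving €54 (the €26 wedge).
Burden on consumers: €10; on producers: €16. (They sum to €26.)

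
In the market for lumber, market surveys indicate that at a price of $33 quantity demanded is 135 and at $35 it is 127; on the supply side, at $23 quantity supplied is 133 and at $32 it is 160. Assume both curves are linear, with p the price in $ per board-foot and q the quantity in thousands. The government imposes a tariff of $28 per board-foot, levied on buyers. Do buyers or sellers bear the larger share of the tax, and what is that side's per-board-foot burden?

Demand slope: (127 − 135)/(35 − 33) = -4, so qd = 267 − 4p.
Supply slope: (160 − 133)/(32 − 23) = 3, so qs = 3p + 64.
Without the tax, 267 − 4p = 3p + 64 gives 7p = 203, so p* = $29 and q* = 151.
With the tax collected from buyers, demand (in seller-price terms) shifts: qd = 267 − 4(p + 28).
New equilibrium: buyers pay $41, sellers receive $13, q = 103. (Wedge: pb − ps = 28.)
Per-board-foot burden: buyers $12, sellers $16.
Sellers take the larger share because supply is less price-elastic here (demand slope 4 vs supply slope 3).
The less price-elastic side of the market bears the larger share of a per-unit tax.

Sellers bear the larger share: $16 per board-foot.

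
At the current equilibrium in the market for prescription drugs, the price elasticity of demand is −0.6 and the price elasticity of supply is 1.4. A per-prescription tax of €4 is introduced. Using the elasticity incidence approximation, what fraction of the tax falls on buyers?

Incidence ratio: buyers' share ≈ εs / (εs + |εd|) = 1.4 / (1.4 + 0.6) = 0.7.
Supply is the more elastic side, so buyers bear the larger share.

Buyers' share ≈ 0.7.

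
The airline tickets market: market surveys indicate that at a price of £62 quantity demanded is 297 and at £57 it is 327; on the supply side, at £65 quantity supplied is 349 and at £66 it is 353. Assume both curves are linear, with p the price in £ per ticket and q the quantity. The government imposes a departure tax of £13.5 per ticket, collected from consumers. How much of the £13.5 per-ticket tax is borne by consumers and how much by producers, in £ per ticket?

Demand slope: (327 − 297)/(57 − 62) = -6, so qd = 669 − 6p.
Supply slope: (353 − 349)/(66 − 65) = 4, so qs = 4p + 89.
Before the tax: set 669 − 6p = 4p + 89 → p* = £58, q* = 321.
With the tax collected from consumers, demand (in seller-price terms) shifts: qd = 669 − 6(p + 13.5).
New equilibrium: consumers pay £63.4, producers receive £49.9, q = 288.6. (Wedge: pb − ps = 13.5.)
Burden on consumers: £5.4; on producers: £8.1. (They sum to £13.5.)

Consumers bear £5.4 per ticket; producers bear £8.1 per ticket.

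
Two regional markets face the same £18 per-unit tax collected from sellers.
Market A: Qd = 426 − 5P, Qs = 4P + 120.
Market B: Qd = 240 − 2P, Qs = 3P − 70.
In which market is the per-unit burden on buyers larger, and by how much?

Market A: pre-tax P* = £34, Q* = 256; post-tax Q = 216; per-unit burden on buyers = £8.
Market B: pre-tax P* = £62, Q* = 116; post-tax Q = 94.4; per-unit burden on buyers = £10.8.
Difference: £8 vs £10.8 → market B is larger by £2.8.

Market B, by £2.8.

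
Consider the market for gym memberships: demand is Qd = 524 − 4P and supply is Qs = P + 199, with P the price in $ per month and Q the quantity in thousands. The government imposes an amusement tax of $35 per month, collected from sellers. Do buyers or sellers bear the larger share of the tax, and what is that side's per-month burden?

Sellers bear the larger share: $28 per month.

Before the tax: set 524 − 4P = P + 199 → P* = $65, Q* = 264.
With the tax collected from sellers, supply shifts: Qs = (P − 35) + 199.
New equilibrium: buyers pay $72, sellers receive $37, Q = 236. (Wedge: Pb − Ps = 35.)
Per-month burden: buyers $7, sellers $28.
Sellers take the larger share because supply is less price-elastic here (demand slope 4 vs supply slope 1).
The less price-elastic side of the market bears the larger share of a per-unit tax.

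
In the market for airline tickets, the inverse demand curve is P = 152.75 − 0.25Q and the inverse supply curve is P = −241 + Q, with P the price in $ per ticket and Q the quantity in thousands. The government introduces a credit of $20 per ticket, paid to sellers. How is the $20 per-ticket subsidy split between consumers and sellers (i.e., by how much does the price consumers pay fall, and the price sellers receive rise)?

Consumers gain $4 per ticket; sellers gain $16 per ticket.

Inverting to Q(P) form: Qd = 611 − 4P; Qs = P + 241.
Without the subsidy, 611 − 4P = P + 241 gives 5P = 370, so P* = $74 and Q* = 315.
With a per-unit subsidy paid to sellers, each receives P + 20 per unit sold, so supply becomes Qs = (P + 20) + 241.
Solving gives Q = 331 with consumers paying $70 and sellers receiving $90 (the $20 wedge).
Gain to consumers: $4; to sellers: $16. (They sum to $20.)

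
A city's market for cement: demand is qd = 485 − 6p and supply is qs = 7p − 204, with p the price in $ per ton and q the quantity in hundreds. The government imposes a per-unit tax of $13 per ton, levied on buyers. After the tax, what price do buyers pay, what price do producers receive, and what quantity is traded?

Before the tax: set 485 − 6p = 7p − 204 → p* = $53, q* = 167.
With the tax collected from buyers, demand (in seller-price terms) shifts: qd = 485 − 6(p + 13).
New equilibrium: buyers pay $60, producers receive $47, q = 125. (Wedge: pb − ps = 13.)
The less price-elastic side of the market bears the larger share of a per-unit tax.

Buyers pay $60; producers receive $47; quantity = 125.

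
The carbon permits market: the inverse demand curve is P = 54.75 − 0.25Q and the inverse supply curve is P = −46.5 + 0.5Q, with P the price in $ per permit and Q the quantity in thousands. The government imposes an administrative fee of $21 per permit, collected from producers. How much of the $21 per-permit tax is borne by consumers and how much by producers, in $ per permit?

Rewrite in direct form: Qd = 219 − 4P and Qs = 2P + 93.
Without the tax, 219 − 4P = 2P + 93 gives 6P = 126, so P* = $21 and Q* = 135.
With the tax collected from producers, supply shifts: Qs = 2(P − 21) + 93.
Solving gives Q = 107 with consumers paying $28 and producers receiving $7 (the $21 wedge).
Burden on consumers: $7; on producers: $14. (They sum to $21.)
The less price-elastic side of the market bears the larger share of a per-unit tax.

Consumers bear $7 per permit; producers bear $14 per permit.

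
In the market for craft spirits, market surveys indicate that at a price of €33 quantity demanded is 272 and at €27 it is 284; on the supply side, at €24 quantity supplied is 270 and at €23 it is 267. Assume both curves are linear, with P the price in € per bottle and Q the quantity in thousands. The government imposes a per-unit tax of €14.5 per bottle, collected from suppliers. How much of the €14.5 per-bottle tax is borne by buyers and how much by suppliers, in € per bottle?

Demand slope: (284 − 272)/(27 − 33) = -2, so Qd = 338 − 2P.
Supply slope: (267 − 270)/(23 − 24) = 3, so Qs = 3P + 198.
Before the tax: set 338 − 2P = 3P + 198 → P* = €28, Q* = 282.
With the tax collected from suppliers, supply shifts: Qs = 3(P − 14.5) + 198.
Solving gives Q = 264.6 with buyers paying €36.7 and suppliers receiving €22.2 (the €14.5 wedge).
Burden on buyers: €8.7; on suppliers: €5.8. (They sum to €14.5.)
The less price-elastic side of the market bears the larger share of a per-unit tax.

Buyers bear €8.7 per bottle; suppliers bear €5.8 per bottle.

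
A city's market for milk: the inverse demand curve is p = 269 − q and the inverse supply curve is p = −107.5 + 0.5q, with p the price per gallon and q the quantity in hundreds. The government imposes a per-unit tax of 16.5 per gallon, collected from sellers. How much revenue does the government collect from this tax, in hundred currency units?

Inverting to q(p) form: qd = 269 − p; qs = 2p + 215.
Without the tax, 269 − p = 2p + 215 gives 3p = 54, so p* = 18 and q* = 251.
With the tax collected from sellers, supply shifts: qs = 2(p − 16.5) + 215.
New equilibrium: consumers pay 29, sellers receive 12.5, q = 240. (Wedge: pb − ps = 16.5.)
Revenue = t · Q = 16.5 · 240 = 3960.

Tax revenue = 3960 hundred.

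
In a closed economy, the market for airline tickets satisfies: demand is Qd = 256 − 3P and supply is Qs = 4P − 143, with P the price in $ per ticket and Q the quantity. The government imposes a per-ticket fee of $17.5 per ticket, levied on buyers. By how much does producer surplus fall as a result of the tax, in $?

Before the tax: set 256 − 3P = 4P − 143 → P* = $57, Q* = 85.
With the tax collected from buyers, demand (in seller-price terms) shifts: Qd = 256 − 3(P + 17.5).
New equilibrium: buyers pay $67, suppliers receive $49.5, Q = 55. (Wedge: Pb − Ps = 17.5.)
ΔPS is the trapezoid between Q = 55 and Q = 85 of height $7.5: ½ · (85 + 55) · 7.5 = $525.

Producer surplus falls by $525.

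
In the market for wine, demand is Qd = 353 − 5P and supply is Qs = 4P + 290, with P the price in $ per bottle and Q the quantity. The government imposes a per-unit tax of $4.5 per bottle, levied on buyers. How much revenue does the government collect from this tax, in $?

Before the tax: set 353 − 5P = 4P + 290 → P* = $7, Q* = 318.
With the tax collected from buyers, demand (in seller-price terms) shifts: Qd = 353 − 5(P + 4.5).
New equilibrium: buyers pay $9, sellers receive $4.5, Q = 308. (Wedge: Pb − Ps = 4.5.)
Revenue = t · Q = 4.5 · 308 = $1386.

Tax revenue = $1386.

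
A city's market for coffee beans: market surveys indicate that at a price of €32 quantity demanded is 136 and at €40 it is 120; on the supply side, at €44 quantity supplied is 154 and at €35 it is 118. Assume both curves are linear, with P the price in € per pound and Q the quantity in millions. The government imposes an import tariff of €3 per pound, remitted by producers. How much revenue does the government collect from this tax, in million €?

Tax revenue = €366 million.

Demand slope: (120 − 136)/(40 − 32) = -2, so Qd = 200 − 2P.
Supply slope: (118 − 154)/(35 − 44) = 4, so Qs = 4P − 22.
Before the tax: set 200 − 2P = 4P − 22 → P* = €37, Q* = 126.
With the tax collected from producers, supply shifts: Qs = 4(P − 3) − 22.
Solving gives Q = 122 with buyers paying €39 and producers receiving €36 (the €3 wedge).
Revenue = t · Q = 3 · 122 = €366.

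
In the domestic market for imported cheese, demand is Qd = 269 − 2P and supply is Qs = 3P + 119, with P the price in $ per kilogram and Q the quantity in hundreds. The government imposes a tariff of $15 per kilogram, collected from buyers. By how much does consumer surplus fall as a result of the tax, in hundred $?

Before the tax: set 269 − 2P = 3P + 119 → P* = $30, Q* = 209.
With the tax collected from buyers, demand (in seller-price terms) shifts: Qd = 269 − 2(P + 15).
Solving gives Q = 191 with buyers paying $39 and producers receiving $24 (the $15 wedge).
ΔCS is the trapezoid between Q = 191 and Q = 209 of height $9: ½ · (209 + 191) · 9 = $1800.

Consumer surplus falls by $1800 hundred.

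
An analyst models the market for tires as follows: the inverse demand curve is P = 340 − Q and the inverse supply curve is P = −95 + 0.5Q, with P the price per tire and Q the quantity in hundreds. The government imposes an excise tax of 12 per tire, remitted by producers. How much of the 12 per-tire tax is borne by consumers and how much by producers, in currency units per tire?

Consumers bear 8 per tire; producers bear 4 per tire.

Inverting to Q(P) form: Qd = 340 − P; Qs = 2P + 190.
Before the tax: set 340 − P = 2P + 190 → P* = 50, Q* = 290.
With the tax collected from producers, supply shifts: Qs = 2(P − 12) + 190.
Solving gives Q = 282 with consumers paying 58 and producers receiving 46 (the 12 wedge).
Burden on consumers: 8; on producers: 4. (They sum to 12.)
The less price-elastic side of the market bears the larger share of a per-unit tax.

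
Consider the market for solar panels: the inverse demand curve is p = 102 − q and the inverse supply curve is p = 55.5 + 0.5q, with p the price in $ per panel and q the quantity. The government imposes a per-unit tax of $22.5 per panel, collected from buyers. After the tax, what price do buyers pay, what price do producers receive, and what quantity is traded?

Rewrite in direct form: qd = 102 − p and qs = 2p − 111.
Without the tax, 102 − p = 2p − 111 gives 3p = 213, so p* = $71 and q* = 31.
With the tax collected from buyers, demand (in seller-price terms) shifts: qd = 102 − (p + 22.5).
Solving gives q = 16 with buyers paying $86 and producers receiving $63.5 (the $22.5 wedge).

Buyers pay $86; producers receive $63.5; quantity = 16.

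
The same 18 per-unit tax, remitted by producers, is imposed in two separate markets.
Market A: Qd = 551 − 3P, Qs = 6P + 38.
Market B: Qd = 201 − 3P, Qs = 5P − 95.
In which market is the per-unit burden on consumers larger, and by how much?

Market A, by 0.75.

Market A: pre-tax P* = 57, Q* = 380; post-tax Q = 344; per-unit burden on consumers = 12.
Market B: pre-tax P* = 37, Q* = 90; post-tax Q = 56.25; per-unit burden on consumers = 11.25.
Difference: 12 vs 11.25 → market A is larger by 0.75.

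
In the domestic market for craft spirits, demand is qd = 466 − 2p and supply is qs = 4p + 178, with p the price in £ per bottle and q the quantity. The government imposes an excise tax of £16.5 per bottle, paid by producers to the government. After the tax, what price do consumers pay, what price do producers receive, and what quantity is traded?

Before the tax: set 466 − 2p = 4p + 178 → p* = £48, q* = 370.
With the tax collected from producers, supply shifts: qs = 4(p − 16.5) + 178.
New equilibrium: consumers pay £59, producers receive £42.5, q = 348. (Wedge: pb − ps = 16.5.)
The less price-elastic side of the market bears the larger share of a per-unit tax.

Consumers pay £59; producers receive £42.5; quantity = 348.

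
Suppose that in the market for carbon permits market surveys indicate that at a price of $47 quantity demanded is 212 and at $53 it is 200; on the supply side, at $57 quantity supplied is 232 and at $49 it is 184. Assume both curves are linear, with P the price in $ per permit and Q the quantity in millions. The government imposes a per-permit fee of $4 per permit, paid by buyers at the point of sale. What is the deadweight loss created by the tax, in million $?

Deadweight loss = $12 million.

Demand slope: (200 − 212)/(53 − 47) = -2, so Qd = 306 − 2P.
Supply slope: (184 − 232)/(49 − 57) = 6, so Qs = 6P − 110.
Without the tax, 306 − 2P = 6P − 110 gives 8P = 416, so P* = $52 and Q* = 202.
With the tax collected from buyers, demand (in seller-price terms) shifts: Qd = 306 − 2(P + 4).
New equilibrium: buyers pay $55, producers receive $51, Q = 196. (Wedge: Pb − Ps = 4.)
Quantity falls by |ΔQ| = |202 − 196| = 6.
DWL = ½ · t · |ΔQ| = ½ · 4 · 6 = $12.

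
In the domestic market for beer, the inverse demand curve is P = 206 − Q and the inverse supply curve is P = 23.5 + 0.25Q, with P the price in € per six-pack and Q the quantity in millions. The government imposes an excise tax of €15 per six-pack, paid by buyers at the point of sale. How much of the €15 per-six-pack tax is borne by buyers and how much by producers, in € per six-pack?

Buyers bear €12 per six-pack; producers bear €3 per six-pack.

Rewrite in direct form: Qd = 206 − P and Qs = 4P − 94.
Before the tax: set 206 − P = 4P − 94 → P* = €60, Q* = 146.
With the tax collected from buyers, demand (in seller-price terms) shifts: Qd = 206 − (P + 15).
New equilibrium: buyers pay €72, producers receive €57, Q = 134. (Wedge: Pb − Ps = 15.)
Burden on buyers: €12; on producers: €3. (They sum to €15.)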